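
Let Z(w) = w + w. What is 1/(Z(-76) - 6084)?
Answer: -1/6236 ≈ -0.00016036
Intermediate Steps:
Z(w) = 2*w
1/(Z(-76) - 6084) = 1/(2*(-76) - 6084) = 1/(-152 - 6084) = 1/(-6236) = -1/6236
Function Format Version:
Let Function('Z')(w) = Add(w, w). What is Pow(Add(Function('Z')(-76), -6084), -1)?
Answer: Rational(-1, 6236) ≈ -0.00016036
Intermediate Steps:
Function('Z')(w) = Mul(2, w)
Pow(Add(Function('Z')(-76), -6084), -1) = Pow(Add(Mul(2, -76), -6084), -1) = Pow(Add(-152, -6084), -1) = Pow(-6236, -1) = Rational(-1, 6236)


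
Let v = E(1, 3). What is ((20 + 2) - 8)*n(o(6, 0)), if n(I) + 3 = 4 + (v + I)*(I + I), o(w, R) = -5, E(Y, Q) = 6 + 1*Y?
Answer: -266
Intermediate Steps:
E(Y, Q) = 6 + Y
v = 7 (v = 6 + 1 = 7)
n(I) = 1 + 2*I*(7 + I) (n(I) = -3 + (4 + (7 + I)*(I + I)) = -3 + (4 + (7 + I)*(2*I)) = -3 + (4 + 2*I*(7 + I)) = 1 + 2*I*(7 + I))
((20 + 2) - 8)*n(o(6, 0)) = ((20 + 2) - 8)*(1 + 2*(-5)² + 14*(-5)) = (22 - 8)*(1 + 2*25 - 70) = 14*(1 + 50 - 70) = 14*(-19) = -266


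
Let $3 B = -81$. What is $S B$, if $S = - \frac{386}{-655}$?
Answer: $- \frac{10422}{655} \approx -15.911$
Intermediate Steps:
$S = \frac{386}{655}$ ($S = \left(-386\right) \left(- \frac{1}{655}\right) = \frac{386}{655} \approx 0.58931$)
$B = -27$ ($B = \frac{1}{3} \left(-81\right) = -27$)
$S B = \frac{386}{655} \left(-27\right) = - \frac{10422}{655}$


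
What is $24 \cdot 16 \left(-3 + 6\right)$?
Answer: $1152$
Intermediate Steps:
$24 \cdot 16 \left(-3 + 6\right) = 384 \cdot 3 = 1152$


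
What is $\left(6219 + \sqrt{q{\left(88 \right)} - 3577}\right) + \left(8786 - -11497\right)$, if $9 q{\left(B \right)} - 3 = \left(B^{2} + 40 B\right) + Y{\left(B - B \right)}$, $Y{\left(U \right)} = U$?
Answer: $26502 + \frac{i \sqrt{20926}}{3} \approx 26502.0 + 48.219 i$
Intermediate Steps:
$q{\left(B \right)} = \frac{1}{3} + \frac{B^{2}}{9} + \frac{40 B}{9}$ ($q{\left(B \right)} = \frac{1}{3} + \frac{\left(B^{2} + 40 B\right) + \left(B - B\right)}{9} = \frac{1}{3} + \frac{\left(B^{2} + 40 B\right) + 0}{9} = \frac{1}{3} + \frac{B^{2} + 40 B}{9} = \frac{1}{3} + \left(\frac{B^{2}}{9} + \frac{40 B}{9}\right) = \frac{1}{3} + \frac{B^{2}}{9} + \frac{40 B}{9}$)
$\left(6219 + \sqrt{q{\left(88 \right)} - 3577}\right) + \left(8786 - -11497\right) = \left(6219 + \sqrt{\left(\frac{1}{3} + \frac{88^{2}}{9} + \frac{40}{9} \cdot 88\right) - 3577}\right) + \left(8786 - -11497\right) = \left(6219 + \sqrt{\left(\frac{1}{3} + \frac{1}{9} \cdot 7744 + \frac{3520}{9}\right) - 3577}\right) + \left(8786 + 11497\right) = \left(6219 + \sqrt{\left(\frac{1}{3} + \frac{7744}{9} + \frac{3520}{9}\right) - 3577}\right) + 20283 = \left(6219 + \sqrt{\frac{11267}{9} - 3577}\right) + 20283 = \left(6219 + \sqrt{- \frac{20926}{9}}\right) + 20283 = \left(6219 + \frac{i \sqrt{20926}}{3}\right) + 20283 = 26502 + \frac{i \sqrt{20926}}{3}$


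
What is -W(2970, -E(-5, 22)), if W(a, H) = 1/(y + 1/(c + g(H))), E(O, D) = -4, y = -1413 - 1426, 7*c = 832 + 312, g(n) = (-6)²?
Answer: 1396/3963237 ≈ 0.00035224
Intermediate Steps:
g(n) = 36
c = 1144/7 (c = (832 + 312)/7 = (⅐)*1144 = 1144/7 ≈ 163.43)
y = -2839
W(a, H) = -1396/3963237 (W(a, H) = 1/(-2839 + 1/(1144/7 + 36)) = 1/(-2839 + 1/(1396/7)) = 1/(-2839 + 7/1396) = 1/(-3963237/1396) = -1396/3963237)
-W(2970, -E(-5, 22)) = -1*(-1396/3963237) = 1396/3963237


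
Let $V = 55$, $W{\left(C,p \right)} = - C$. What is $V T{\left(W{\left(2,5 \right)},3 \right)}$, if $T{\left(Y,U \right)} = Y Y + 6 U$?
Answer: $1210$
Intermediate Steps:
$T{\left(Y,U \right)} = Y^{2} + 6 U$
$V T{\left(W{\left(2,5 \right)},3 \right)} = 55 \left(\left(\left(-1\right) 2\right)^{2} + 6 \cdot 3\right) = 55 \left(\left(-2\right)^{2} + 18\right) = 55 \left(4 + 18\right) = 55 \cdot 22 = 1210$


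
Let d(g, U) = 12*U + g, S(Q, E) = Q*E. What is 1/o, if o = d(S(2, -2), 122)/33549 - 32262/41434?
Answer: -695034633/510932099 ≈ -1.3603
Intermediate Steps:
S(Q, E) = E*Q
d(g, U) = g + 12*U
o = -510932099/695034633 (o = (-2*2 + 12*122)/33549 - 32262/41434 = (-4 + 1464)*(1/33549) - 32262*1/41434 = 1460*(1/33549) - 16131/20717 = 1460/33549 - 16131/20717 = -510932099/695034633 ≈ -0.73512)
1/o = 1/(-510932099/695034633) = -695034633/510932099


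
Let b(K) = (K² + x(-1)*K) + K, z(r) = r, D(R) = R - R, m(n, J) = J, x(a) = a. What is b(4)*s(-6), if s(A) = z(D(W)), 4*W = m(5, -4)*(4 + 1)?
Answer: 0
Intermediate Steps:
W = -5 (W = (-4*(4 + 1))/4 = (-4*5)/4 = (¼)*(-20) = -5)
D(R) = 0
b(K) = K² (b(K) = (K² - K) + K = K²)
s(A) = 0
b(4)*s(-6) = 4²*0 = 16*0 = 0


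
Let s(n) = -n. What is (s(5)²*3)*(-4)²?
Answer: 1200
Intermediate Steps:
(s(5)²*3)*(-4)² = ((-1*5)²*3)*(-4)² = ((-5)²*3)*16 = (25*3)*16 = 75*16 = 1200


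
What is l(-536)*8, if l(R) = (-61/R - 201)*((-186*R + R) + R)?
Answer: -158497600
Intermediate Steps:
l(R) = -184*R*(-201 - 61/R) (l(R) = (-201 - 61/R)*(-185*R + R) = (-201 - 61/R)*(-184*R) = -184*R*(-201 - 61/R))
l(-536)*8 = (11224 + 36984*(-536))*8 = (11224 - 19823424)*8 = -19812200*8 = -158497600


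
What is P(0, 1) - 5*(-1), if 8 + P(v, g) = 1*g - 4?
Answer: -6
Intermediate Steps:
P(v, g) = -12 + g (P(v, g) = -8 + (1*g - 4) = -8 + (g - 4) = -8 + (-4 + g) = -12 + g)
P(0, 1) - 5*(-1) = (-12 + 1) - 5*(-1) = -11 + 5 = -6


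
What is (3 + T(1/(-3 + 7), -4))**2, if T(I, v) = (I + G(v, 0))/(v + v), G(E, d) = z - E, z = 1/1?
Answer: 5625/1024 ≈ 5.4932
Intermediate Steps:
z = 1
G(E, d) = 1 - E
T(I, v) = (1 + I - v)/(2*v) (T(I, v) = (I + (1 - v))/(v + v) = (1 + I - v)/((2*v)) = (1 + I - v)*(1/(2*v)) = (1 + I - v)/(2*v))
(3 + T(1/(-3 + 7), -4))**2 = (3 + (1/2)*(1 + 1/(-3 + 7) - 1*(-4))/(-4))**2 = (3 + (1/2)*(-1/4)*(1 + 1/4 + 4))**2 = (3 + (1/2)*(-1/4)*(21/4))**2 = (3 - 21/32)**2 = (75/32)**2 = 5625/1024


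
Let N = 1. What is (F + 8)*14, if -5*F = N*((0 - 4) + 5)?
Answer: 546/5 ≈ 109.20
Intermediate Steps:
F = -⅕ (F = -((0 - 4) + 5)/5 = -(-4 + 5)/5 = -1/5 = -⅕*1 = -⅕ ≈ -0.20000)
(F + 8)*14 = (-⅕ + 8)*14 = (39/5)*14 = 546/5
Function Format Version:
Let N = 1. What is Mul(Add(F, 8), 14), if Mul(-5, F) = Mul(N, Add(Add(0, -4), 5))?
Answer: Rational(546, 5) ≈ 109.20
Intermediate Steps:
F = Rational(-1, 5) (F = Mul(Rational(-1, 5), Mul(1, Add(Add(0, -4), 5))) = Mul(Rational(-1, 5), Mul(1, Add(-4, 5))) = Mul(Rational(-1, 5), Mul(1, 1)) = Mul(Rational(-1, 5), 1) = Rational(-1, 5) ≈ -0.20000)
Mul(Add(F, 8), 14) = Mul(Add(Rational(-1, 5), 8), 14) = Mul(Rational(39, 5), 14) = Rational(546, 5)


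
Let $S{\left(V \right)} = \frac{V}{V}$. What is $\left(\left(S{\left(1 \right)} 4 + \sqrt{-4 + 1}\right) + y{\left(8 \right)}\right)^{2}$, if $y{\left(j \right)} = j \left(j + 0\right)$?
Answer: $\left(68 + i \sqrt{3}\right)^{2} \approx 4621.0 + 235.56 i$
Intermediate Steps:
$S{\left(V \right)} = 1$
$y{\left(j \right)} = j^{2}$ ($y{\left(j \right)} = j j = j^{2}$)
$\left(\left(S{\left(1 \right)} 4 + \sqrt{-4 + 1}\right) + y{\left(8 \right)}\right)^{2} = \left(\left(1 \cdot 4 + \sqrt{-4 + 1}\right) + 8^{2}\right)^{2} = \left(\left(4 + \sqrt{-3}\right) + 64\right)^{2} = \left(\left(4 + i \sqrt{3}\right) + 64\right)^{2} = \left(68 + i \sqrt{3}\right)^{2}$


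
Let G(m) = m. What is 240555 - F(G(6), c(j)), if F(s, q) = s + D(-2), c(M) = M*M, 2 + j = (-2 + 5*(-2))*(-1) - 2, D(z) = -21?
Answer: 240570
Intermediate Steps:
j = 8 (j = -2 + ((-2 + 5*(-2))*(-1) - 2) = -2 + ((-2 - 10)*(-1) - 2) = -2 + (-12*(-1) - 2) = -2 + (12 - 2) = -2 + 10 = 8)
c(M) = M²
F(s, q) = -21 + s (F(s, q) = s - 21 = -21 + s)
240555 - F(G(6), c(j)) = 240555 - (-21 + 6) = 240555 - 1*(-15) = 240555 + 15 = 240570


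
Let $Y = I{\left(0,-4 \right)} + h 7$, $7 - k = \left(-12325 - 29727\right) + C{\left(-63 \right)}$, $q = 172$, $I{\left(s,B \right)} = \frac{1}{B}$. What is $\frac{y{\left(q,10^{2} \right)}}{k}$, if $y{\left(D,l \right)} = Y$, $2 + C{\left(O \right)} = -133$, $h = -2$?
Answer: $- \frac{57}{168776} \approx -0.00033773$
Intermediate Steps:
$C{\left(O \right)} = -135$ ($C{\left(O \right)} = -2 - 133 = -135$)
$k = 42194$ ($k = 7 - \left(\left(-12325 - 29727\right) - 135\right) = 7 - \left(-42052 - 135\right) = 7 - -42187 = 7 + 42187 = 42194$)
$Y = - \frac{57}{4}$ ($Y = \frac{1}{-4} - 14 = - \frac{1}{4} - 14 = - \frac{57}{4} \approx -14.25$)
$y{\left(D,l \right)} = - \frac{57}{4}$
$\frac{y{\left(q,10^{2} \right)}}{k} = - \frac{57}{4 \cdot 42194} = \left(- \frac{57}{4}\right) \frac{1}{42194} = - \frac{57}{168776}$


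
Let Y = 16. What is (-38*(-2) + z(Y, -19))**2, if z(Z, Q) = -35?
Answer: 1681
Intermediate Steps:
(-38*(-2) + z(Y, -19))**2 = (-38*(-2) - 35)**2 = (76 - 35)**2 = 41**2 = 1681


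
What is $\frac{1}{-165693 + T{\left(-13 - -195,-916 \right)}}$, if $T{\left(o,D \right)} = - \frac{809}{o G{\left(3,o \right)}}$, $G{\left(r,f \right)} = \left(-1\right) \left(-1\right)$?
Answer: $- \frac{182}{30156935} \approx -6.0351 \cdot 10^{-6}$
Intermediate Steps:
$G{\left(r,f \right)} = 1$
$T{\left(o,D \right)} = - \frac{809}{o}$ ($T{\left(o,D \right)} = - \frac{809}{o 1} = - \frac{809}{o}$)
$\frac{1}{-165693 + T{\left(-13 - -195,-916 \right)}} = \frac{1}{-165693 - \frac{809}{-13 - -195}} = \frac{1}{-165693 - \frac{809}{-13 + 195}} = \frac{1}{-165693 - \frac{809}{182}} = \frac{1}{- \frac{30156935}{182}} = - \frac{182}{30156935}$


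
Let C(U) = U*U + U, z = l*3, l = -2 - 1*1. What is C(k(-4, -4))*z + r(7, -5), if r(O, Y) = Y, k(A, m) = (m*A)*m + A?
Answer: -41009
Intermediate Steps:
k(A, m) = A + A*m**2 (k(A, m) = (A*m)*m + A = A*m**2 + A = A + A*m**2)
l = -3 (l = -2 - 1 = -3)
z = -9 (z = -3*3 = -9)
C(U) = U + U**2 (C(U) = U**2 + U = U + U**2)
C(k(-4, -4))*z + r(7, -5) = ((-4*(1 + (-4)**2))*(1 - 4*(1 + (-4)**2)))*(-9) - 5 = ((-4*(1 + 16))*(1 - 4*(1 + 16)))*(-9) - 5 = ((-4*17)*(1 - 4*17))*(-9) - 5 = -68*(1 - 68)*(-9) - 5 = -68*(-67)*(-9) - 5 = 4556*(-9) - 5 = -41004 - 5 = -41009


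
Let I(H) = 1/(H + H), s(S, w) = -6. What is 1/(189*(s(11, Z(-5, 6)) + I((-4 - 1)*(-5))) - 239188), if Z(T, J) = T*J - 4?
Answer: -50/12015911 ≈ -4.1611e-6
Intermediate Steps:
Z(T, J) = -4 + J*T (Z(T, J) = J*T - 4 = -4 + J*T)
I(H) = 1/(2*H)
1/(189*(s(11, Z(-5, 6)) + I((-4 - 1)*(-5))) - 239188) = 1/(189*(-6 + 1/(2*(((-4 - 1)*(-5))))) - 239188) = 1/(189*(-6 + 1/(2*((-5*(-5))))) - 239188) = 1/(189*(-6 + (1/2)/25) - 239188) = 1/(189*(-6 + (1/2)*(1/25)) - 239188) = 1/(189*(-6 + 1/50) - 239188) = 1/(189*(-299/50) - 239188) = 1/(-56511/50 - 239188) = 1/(-12015911/50) = -50/12015911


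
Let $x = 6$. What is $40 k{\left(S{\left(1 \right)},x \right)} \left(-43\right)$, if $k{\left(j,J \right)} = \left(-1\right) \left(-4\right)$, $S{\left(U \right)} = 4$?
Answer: $-6880$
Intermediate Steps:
$k{\left(j,J \right)} = 4$
$40 k{\left(S{\left(1 \right)},x \right)} \left(-43\right) = 40 \cdot 4 \left(-43\right) = 160 \left(-43\right) = -6880$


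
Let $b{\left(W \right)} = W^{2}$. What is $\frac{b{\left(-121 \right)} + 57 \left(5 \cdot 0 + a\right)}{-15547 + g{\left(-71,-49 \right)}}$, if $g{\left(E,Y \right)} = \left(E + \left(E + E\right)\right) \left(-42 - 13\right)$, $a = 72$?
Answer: $- \frac{18745}{3832} \approx -4.8917$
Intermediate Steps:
$g{\left(E,Y \right)} = - 165 E$ ($g{\left(E,Y \right)} = \left(E + 2 E\right) \left(-55\right) = 3 E \left(-55\right) = - 165 E$)
$\frac{b{\left(-121 \right)} + 57 \left(5 \cdot 0 + a\right)}{-15547 + g{\left(-71,-49 \right)}} = \frac{\left(-121\right)^{2} + 57 \left(5 \cdot 0 + 72\right)}{-15547 - -11715} = \frac{14641 + 57 \left(0 + 72\right)}{-15547 + 11715} = \frac{14641 + 57 \cdot 72}{-3832} = \left(14641 + 4104\right) \left(- \frac{1}{3832}\right) = 18745 \left(- \frac{1}{3832}\right) = - \frac{18745}{3832}$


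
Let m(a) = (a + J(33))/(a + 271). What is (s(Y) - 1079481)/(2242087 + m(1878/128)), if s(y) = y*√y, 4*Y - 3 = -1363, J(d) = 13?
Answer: -19736151123/40992078392 - 1554055*I*√85/5124009799 ≈ -0.48146 - 0.0027962*I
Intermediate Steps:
Y = -340 (Y = ¾ + (¼)*(-1363) = ¾ - 1363/4 = -340)
m(a) = (13 + a)/(271 + a) (m(a) = (a + 13)/(a + 271) = (13 + a)/(271 + a))
s(y) = y^(3/2)
(s(Y) - 1079481)/(2242087 + m(1878/128)) = ((-340)^(3/2) - 1079481)/(2242087 + (13 + 1878/128)/(271 + 1878/128)) = (-680*I*√85 - 1079481)/(2242087 + (13 + 1878*(1/128))/(271 + 1878*(1/128))) = (-1079481 - 680*I*√85)/(2242087 + (13 + 939/64)/(271 + 939/64)) = (-1079481 - 680*I*√85)/(2242087 + (1771/64)/(18283/64)) = (-1079481 - 680*I*√85)/(2242087 + (64/18283)*(1771/64)) = (-1079481 - 680*I*√85)/(2242087 + 1771/18283) = (-1079481 - 680*I*√85)/(40992078392/18283) = (-1079481 - 680*I*√85)*(18283/40992078392) = -19736151123/40992078392 - 1554055*I*√85/5124009799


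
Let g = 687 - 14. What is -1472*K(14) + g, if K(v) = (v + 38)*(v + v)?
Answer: -2142559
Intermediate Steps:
g = 673
K(v) = 2*v*(38 + v) (K(v) = (38 + v)*(2*v) = 2*v*(38 + v))
-1472*K(14) + g = -2944*14*(38 + 14) + 673 = -2944*14*52 + 673 = -1472*1456 + 673 = -2143232 + 673 = -2142559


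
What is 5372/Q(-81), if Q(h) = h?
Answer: -5372/81 ≈ -66.321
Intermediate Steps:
5372/Q(-81) = 5372/(-81) = 5372*(-1/81) = -5372/81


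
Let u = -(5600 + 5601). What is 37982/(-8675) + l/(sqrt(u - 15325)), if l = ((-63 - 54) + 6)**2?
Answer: -37982/8675 - 4107*I*sqrt(26526)/8842 ≈ -4.3783 - 75.65*I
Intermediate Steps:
u = -11201 (u = -1*11201 = -11201)
l = 12321 (l = (-117 + 6)**2 = (-111)**2 = 12321)
37982/(-8675) + l/(sqrt(u - 15325)) = 37982/(-8675) + 12321/(sqrt(-11201 - 15325)) = 37982*(-1/8675) + 12321/(sqrt(-26526)) = -37982/8675 + 12321/((I*sqrt(26526))) = -37982/8675 + 12321*(-I*sqrt(26526)/26526) = -37982/8675 - 4107*I*sqrt(26526)/8842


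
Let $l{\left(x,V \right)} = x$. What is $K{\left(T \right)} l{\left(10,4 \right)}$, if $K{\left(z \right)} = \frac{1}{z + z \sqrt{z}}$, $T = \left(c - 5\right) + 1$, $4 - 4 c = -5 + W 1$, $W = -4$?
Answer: $- \frac{160}{21} + \frac{80 i \sqrt{3}}{21} \approx -7.619 + 6.5983 i$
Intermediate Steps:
$c = \frac{13}{4}$ ($c = 1 - \frac{-5 - 4}{4} = 1 - - \frac{9}{4} = 1 + \frac{9}{4} = \frac{13}{4} \approx 3.25$)
$T = - \frac{3}{4}$ ($T = \left(\frac{13}{4} - 5\right) + 1 = - \frac{7}{4} + 1 = - \frac{3}{4} \approx -0.75$)
$K{\left(z \right)} = \frac{1}{z + z^{\frac{3}{2}}}$
$K{\left(T \right)} l{\left(10,4 \right)} = \frac{1}{- \frac{3}{4} + \left(- \frac{3}{4}\right)^{\frac{3}{2}}} \cdot 10 = \frac{1}{- \frac{3}{4} - \frac{3 i \sqrt{3}}{8}} \cdot 10 = \frac{10}{- \frac{3}{4} - \frac{3 i \sqrt{3}}{8}}$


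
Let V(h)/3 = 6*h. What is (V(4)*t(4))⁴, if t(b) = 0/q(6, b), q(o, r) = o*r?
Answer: 0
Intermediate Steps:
V(h) = 18*h (V(h) = 3*(6*h) = 18*h)
t(b) = 0 (t(b) = 0/((6*b)) = 0*(1/(6*b)) = 0)
(V(4)*t(4))⁴ = ((18*4)*0)⁴ = (72*0)⁴ = 0⁴ = 0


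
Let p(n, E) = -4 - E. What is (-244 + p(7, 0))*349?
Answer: -86552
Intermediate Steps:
(-244 + p(7, 0))*349 = (-244 + (-4 - 1*0))*349 = (-244 + (-4 + 0))*349 = (-244 - 4)*349 = -248*349 = -86552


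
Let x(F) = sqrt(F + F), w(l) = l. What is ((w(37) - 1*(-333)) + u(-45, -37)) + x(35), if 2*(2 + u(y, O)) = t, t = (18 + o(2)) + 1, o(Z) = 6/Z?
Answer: 379 + sqrt(70) ≈ 387.37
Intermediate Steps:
t = 22 (t = (18 + 6/2) + 1 = (18 + 6*(1/2)) + 1 = (18 + 3) + 1 = 21 + 1 = 22)
u(y, O) = 9 (u(y, O) = -2 + (1/2)*22 = -2 + 11 = 9)
x(F) = sqrt(2)*sqrt(F) (x(F) = sqrt(2*F) = sqrt(2)*sqrt(F))
((w(37) - 1*(-333)) + u(-45, -37)) + x(35) = ((37 - 1*(-333)) + 9) + sqrt(2)*sqrt(35) = ((37 + 333) + 9) + sqrt(70) = (370 + 9) + sqrt(70) = 379 + sqrt(70)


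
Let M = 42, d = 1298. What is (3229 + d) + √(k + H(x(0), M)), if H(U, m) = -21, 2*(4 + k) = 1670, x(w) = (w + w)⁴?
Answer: 4527 + 9*√10 ≈ 4555.5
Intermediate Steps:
x(w) = 16*w⁴ (x(w) = (2*w)⁴ = 16*w⁴)
k = 831 (k = -4 + (½)*1670 = -4 + 835 = 831)
(3229 + d) + √(k + H(x(0), M)) = (3229 + 1298) + √(831 - 21) = 4527 + √810 = 4527 + 9*√10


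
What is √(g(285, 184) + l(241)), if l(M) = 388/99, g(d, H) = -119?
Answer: I*√125323/33 ≈ 10.728*I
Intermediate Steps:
l(M) = 388/99 (l(M) = 388*(1/99) = 388/99)
√(g(285, 184) + l(241)) = √(-119 + 388/99) = √(-11393/99) = I*√125323/33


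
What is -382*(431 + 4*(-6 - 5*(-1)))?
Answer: -163114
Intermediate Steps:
-382*(431 + 4*(-6 - 5*(-1))) = -382*(431 + 4*(-6 + 5)) = -382*(431 + 4*(-1)) = -382*(431 - 4) = -382*427 = -163114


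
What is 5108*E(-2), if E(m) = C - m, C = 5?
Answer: 35756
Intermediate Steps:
E(m) = 5 - m
5108*E(-2) = 5108*(5 - 1*(-2)) = 5108*(5 + 2) = 5108*7 = 35756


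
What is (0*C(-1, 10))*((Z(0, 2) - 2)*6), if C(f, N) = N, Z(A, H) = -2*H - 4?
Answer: 0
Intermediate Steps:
Z(A, H) = -4 - 2*H
(0*C(-1, 10))*((Z(0, 2) - 2)*6) = (0*10)*(((-4 - 2*2) - 2)*6) = 0*(((-4 - 4) - 2)*6) = 0*((-8 - 2)*6) = 0*(-10*6) = 0*(-60) = 0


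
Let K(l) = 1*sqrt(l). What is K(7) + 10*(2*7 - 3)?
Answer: 110 + sqrt(7) ≈ 112.65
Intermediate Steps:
K(l) = sqrt(l)
K(7) + 10*(2*7 - 3) = sqrt(7) + 10*(2*7 - 3) = sqrt(7) + 10*(14 - 3) = sqrt(7) + 10*11 = sqrt(7) + 110 = 110 + sqrt(7)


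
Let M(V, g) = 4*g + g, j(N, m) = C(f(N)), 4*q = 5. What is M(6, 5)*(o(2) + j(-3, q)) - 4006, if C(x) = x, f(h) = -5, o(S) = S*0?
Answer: -4131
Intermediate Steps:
o(S) = 0
q = 5/4 (q = (1/4)*5 = 5/4 ≈ 1.2500)
j(N, m) = -5
M(V, g) = 5*g
M(6, 5)*(o(2) + j(-3, q)) - 4006 = (5*5)*(0 - 5) - 4006 = 25*(-5) - 4006 = -125 - 4006 = -4131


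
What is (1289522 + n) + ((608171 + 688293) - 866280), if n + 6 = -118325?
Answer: 1601375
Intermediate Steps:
n = -118331 (n = -6 - 118325 = -118331)
(1289522 + n) + ((608171 + 688293) - 866280) = (1289522 - 118331) + ((608171 + 688293) - 866280) = 1171191 + (1296464 - 866280) = 1171191 + 430184 = 1601375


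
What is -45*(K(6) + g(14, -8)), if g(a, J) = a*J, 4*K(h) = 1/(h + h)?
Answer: 80625/16 ≈ 5039.1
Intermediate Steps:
K(h) = 1/(8*h) (K(h) = 1/(4*(h + h)) = 1/(4*((2*h))) = (1/(2*h))/4 = 1/(8*h))
g(a, J) = J*a
-45*(K(6) + g(14, -8)) = -45*((⅛)/6 - 8*14) = -45*((⅛)*(⅙) - 112) = -45*(1/48 - 112) = -45*(-5375/48) = 80625/16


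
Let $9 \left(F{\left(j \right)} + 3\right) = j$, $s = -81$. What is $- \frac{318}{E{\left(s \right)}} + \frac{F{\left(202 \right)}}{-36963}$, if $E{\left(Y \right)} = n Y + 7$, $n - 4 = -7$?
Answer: $- \frac{52915928}{41583375} \approx -1.2725$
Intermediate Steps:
$n = -3$ ($n = 4 - 7 = -3$)
$F{\left(j \right)} = -3 + \frac{j}{9}$
$E{\left(Y \right)} = 7 - 3 Y$ ($E{\left(Y \right)} = - 3 Y + 7 = 7 - 3 Y$)
$- \frac{318}{E{\left(s \right)}} + \frac{F{\left(202 \right)}}{-36963} = - \frac{318}{7 - -243} + \frac{-3 + \frac{1}{9} \cdot 202}{-36963} = - \frac{318}{7 + 243} + \left(-3 + \frac{202}{9}\right) \left(- \frac{1}{36963}\right) = - \frac{318}{250} + \frac{175}{9} \left(- \frac{1}{36963}\right) = \left(-318\right) \frac{1}{250} - \frac{175}{332667} = - \frac{159}{125} - \frac{175}{332667} = - \frac{52915928}{41583375}$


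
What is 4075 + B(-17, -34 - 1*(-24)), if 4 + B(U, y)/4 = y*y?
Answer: 4459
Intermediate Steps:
B(U, y) = -16 + 4*y² (B(U, y) = -16 + 4*(y*y) = -16 + 4*y²)
4075 + B(-17, -34 - 1*(-24)) = 4075 + (-16 + 4*(-34 - 1*(-24))²) = 4075 + (-16 + 4*(-34 + 24)²) = 4075 + (-16 + 4*(-10)²) = 4075 + (-16 + 4*100) = 4075 + (-16 + 400) = 4075 + 384 = 4459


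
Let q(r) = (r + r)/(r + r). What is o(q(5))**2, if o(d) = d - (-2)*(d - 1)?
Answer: 1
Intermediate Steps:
q(r) = 1 (q(r) = (2*r)/((2*r)) = (2*r)*(1/(2*r)) = 1)
o(d) = -2 + 3*d (o(d) = d - (-2)*(-1 + d) = d - (2 - 2*d) = d + (-2 + 2*d) = -2 + 3*d)
o(q(5))**2 = (-2 + 3*1)**2 = (-2 + 3)**2 = 1**2 = 1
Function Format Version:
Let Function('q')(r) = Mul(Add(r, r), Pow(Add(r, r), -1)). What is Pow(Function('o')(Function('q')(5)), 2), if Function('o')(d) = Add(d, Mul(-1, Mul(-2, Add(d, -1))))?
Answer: 1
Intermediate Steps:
Function('q')(r) = 1 (Function('q')(r) = Mul(Mul(2, r), Pow(Mul(2, r), -1)) = Mul(Mul(2, r), Mul(Rational(1, 2), Pow(r, -1))) = 1)
Function('o')(d) = Add(-2, Mul(3, d)) (Function('o')(d) = Add(d, Mul(-1, Mul(-2, Add(-1, d)))) = Add(d, Mul(-1, Add(2, Mul(-2, d)))) = Add(d, Add(-2, Mul(2, d))) = Add(-2, Mul(3, d)))
Pow(Function('o')(Function('q')(5)), 2) = Pow(Add(-2, Mul(3, 1)), 2) = Pow(Add(-2, 3), 2) = Pow(1, 2) = 1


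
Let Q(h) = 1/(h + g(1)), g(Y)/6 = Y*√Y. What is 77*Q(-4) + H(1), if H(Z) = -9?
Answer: 59/2 ≈ 29.500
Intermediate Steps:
g(Y) = 6*Y^(3/2) (g(Y) = 6*(Y*√Y) = 6*Y^(3/2))
Q(h) = 1/(6 + h) (Q(h) = 1/(h + 6*1^(3/2)) = 1/(h + 6*1) = 1/(h + 6) = 1/(6 + h))
77*Q(-4) + H(1) = 77/(6 - 4) - 9 = 77/2 - 9 = 59/2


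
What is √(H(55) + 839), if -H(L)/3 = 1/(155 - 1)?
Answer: √19897262/154 ≈ 28.965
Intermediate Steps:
H(L) = -3/154 (H(L) = -3/(155 - 1) = -3/154)
√(H(55) + 839) = √(-3/154 + 839) = √(129203/154) = √19897262/154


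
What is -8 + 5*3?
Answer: 7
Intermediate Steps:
-8 + 5*3 = -8 + 15 = 7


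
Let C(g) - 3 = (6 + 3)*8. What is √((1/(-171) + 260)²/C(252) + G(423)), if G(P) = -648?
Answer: √1666470243/2565 ≈ 15.915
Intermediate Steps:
C(g) = 75 (C(g) = 3 + (6 + 3)*8 = 3 + 9*8 = 3 + 72 = 75)
√((1/(-171) + 260)²/C(252) + G(423)) = √((1/(-171) + 260)²/75 - 648) = √((-1/171 + 260)²*(1/75) - 648) = √((44459/171)²*(1/75) - 648) = √((1976602681/29241)*(1/75) - 648) = √(1976602681/2193075 - 648) = √(555490081/2193075) = √1666470243/2565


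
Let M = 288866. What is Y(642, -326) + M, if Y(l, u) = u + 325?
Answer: 288865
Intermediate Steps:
Y(l, u) = 325 + u
Y(642, -326) + M = (325 - 326) + 288866 = -1 + 288866 = 288865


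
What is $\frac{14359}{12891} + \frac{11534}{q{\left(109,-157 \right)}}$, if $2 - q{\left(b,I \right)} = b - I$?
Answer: $- \frac{24149003}{567204} \approx -42.576$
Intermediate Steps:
$q{\left(b,I \right)} = 2 + I - b$ ($q{\left(b,I \right)} = 2 - \left(b - I\right) = 2 + \left(I - b\right) = 2 + I - b$)
$\frac{14359}{12891} + \frac{11534}{q{\left(109,-157 \right)}} = \frac{14359}{12891} + \frac{11534}{2 - 157 - 109} = 14359 \cdot \frac{1}{12891} + \frac{11534}{2 - 157 - 109} = \frac{14359}{12891} + \frac{11534}{-264} = \frac{14359}{12891} + 11534 \left(- \frac{1}{264}\right) = \frac{14359}{12891} - \frac{5767}{132} = - \frac{24149003}{567204}$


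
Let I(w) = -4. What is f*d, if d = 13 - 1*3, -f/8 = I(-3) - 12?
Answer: 1280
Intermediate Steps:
f = 128 (f = -8*(-4 - 12) = -8*(-16) = 128)
d = 10 (d = 13 - 3 = 10)
f*d = 128*10 = 1280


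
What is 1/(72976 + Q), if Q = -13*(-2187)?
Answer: 1/101407 ≈ 9.8613e-6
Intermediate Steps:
Q = 28431
1/(72976 + Q) = 1/(72976 + 28431) = 1/101407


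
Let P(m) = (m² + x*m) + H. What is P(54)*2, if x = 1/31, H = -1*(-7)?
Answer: 181334/31 ≈ 5849.5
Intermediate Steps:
H = 7
x = 1/31 ≈ 0.032258
P(m) = 7 + m² + m/31 (P(m) = (m² + m/31) + 7 = 7 + m² + m/31)
P(54)*2 = (7 + 54² + (1/31)*54)*2 = (7 + 2916 + 54/31)*2 = (90667/31)*2 = 181334/31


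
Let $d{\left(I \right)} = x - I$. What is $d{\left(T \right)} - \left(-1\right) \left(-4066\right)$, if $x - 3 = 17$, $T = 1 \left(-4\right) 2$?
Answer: $-4038$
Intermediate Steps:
$T = -8$ ($T = \left(-4\right) 2 = -8$)
$x = 20$ ($x = 3 + 17 = 20$)
$d{\left(I \right)} = 20 - I$
$d{\left(T \right)} - \left(-1\right) \left(-4066\right) = \left(20 - -8\right) - \left(-1\right) \left(-4066\right) = \left(20 + 8\right) - 4066 = 28 - 4066 = -4038$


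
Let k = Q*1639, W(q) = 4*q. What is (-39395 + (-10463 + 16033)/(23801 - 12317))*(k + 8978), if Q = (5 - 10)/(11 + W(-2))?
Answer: -4238823732395/17226 ≈ -2.4607e+8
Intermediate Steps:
Q = -5/3 (Q = (5 - 10)/(11 + 4*(-2)) = -5/(11 - 8) = -5/3 ≈ -1.6667)
k = -8195/3 (k = -5/3*1639 = -8195/3 ≈ -2731.7)
(-39395 + (-10463 + 16033)/(23801 - 12317))*(k + 8978) = (-39395 + (-10463 + 16033)/(23801 - 12317))*(-8195/3 + 8978) = (-39395 + 5570/11484)*(18739/3) = (-39395 + 5570*(1/11484))*(18739/3) = (-39395 + 2785/5742)*(18739/3) = -226203305/5742*18739/3 = -4238823732395/17226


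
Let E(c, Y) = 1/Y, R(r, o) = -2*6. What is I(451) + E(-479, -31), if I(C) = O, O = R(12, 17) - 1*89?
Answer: -3132/31 ≈ -101.03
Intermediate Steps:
R(r, o) = -12
O = -101 (O = -12 - 1*89 = -12 - 89 = -101)
I(C) = -101
I(451) + E(-479, -31) = -101 + 1/(-31) = -101 - 1/31 = -3132/31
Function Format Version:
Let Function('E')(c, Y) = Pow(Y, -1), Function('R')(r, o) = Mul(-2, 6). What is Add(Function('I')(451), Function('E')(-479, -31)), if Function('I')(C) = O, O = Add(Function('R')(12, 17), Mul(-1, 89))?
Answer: Rational(-3132, 31) ≈ -101.03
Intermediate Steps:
Function('R')(r, o) = -12
O = -101 (O = Add(-12, Mul(-1, 89)) = Add(-12, -89) = -101)
Function('I')(C) = -101
Add(Function('I')(451), Function('E')(-479, -31)) = Add(-101, Pow(-31, -1)) = Add(-101, Rational(-1, 31)) = Rational(-3132, 31)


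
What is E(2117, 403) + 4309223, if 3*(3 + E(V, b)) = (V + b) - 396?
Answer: 4309928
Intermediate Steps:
E(V, b) = -135 + V/3 + b/3 (E(V, b) = -3 + ((V + b) - 396)/3 = -3 + (-396 + V + b)/3 = -3 + (-132 + V/3 + b/3) = -135 + V/3 + b/3)
E(2117, 403) + 4309223 = (-135 + (⅓)*2117 + (⅓)*403) + 4309223 = (-135 + 2117/3 + 403/3) + 4309223 = 705 + 4309223 = 4309928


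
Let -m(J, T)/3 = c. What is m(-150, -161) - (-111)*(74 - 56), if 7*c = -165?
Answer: 14481/7 ≈ 2068.7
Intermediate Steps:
c = -165/7 (c = (⅐)*(-165) = -165/7 ≈ -23.571)
m(J, T) = 495/7 (m(J, T) = -3*(-165/7) = 495/7)
m(-150, -161) - (-111)*(74 - 56) = 495/7 - (-111)*(74 - 56) = 495/7 - (-111)*18 = 495/7 - 1*(-1998) = 495/7 + 1998 = 14481/7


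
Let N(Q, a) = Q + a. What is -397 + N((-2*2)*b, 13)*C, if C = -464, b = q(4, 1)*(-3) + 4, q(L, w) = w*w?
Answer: -4573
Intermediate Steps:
q(L, w) = w²
b = 1 (b = 1²*(-3) + 4 = 1*(-3) + 4 = -3 + 4 = 1)
-397 + N((-2*2)*b, 13)*C = -397 + (-2*2*1 + 13)*(-464) = -397 + (-4*1 + 13)*(-464) = -397 + (-4 + 13)*(-464) = -397 + 9*(-464) = -397 - 4176 = -4573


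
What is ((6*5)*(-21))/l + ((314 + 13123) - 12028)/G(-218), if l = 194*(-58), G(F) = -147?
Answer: -7880729/827022 ≈ -9.5290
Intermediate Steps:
l = -11252
((6*5)*(-21))/l + ((314 + 13123) - 12028)/G(-218) = ((6*5)*(-21))/(-11252) + ((314 + 13123) - 12028)/(-147) = (30*(-21))*(-1/11252) + (13437 - 12028)*(-1/147) = -630*(-1/11252) + 1409*(-1/147) = 315/5626 - 1409/147 = -7880729/827022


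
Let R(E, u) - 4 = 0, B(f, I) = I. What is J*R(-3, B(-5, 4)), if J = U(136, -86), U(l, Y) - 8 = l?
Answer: 576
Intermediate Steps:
U(l, Y) = 8 + l
J = 144 (J = 8 + 136 = 144)
R(E, u) = 4 (R(E, u) = 4 + 0 = 4)
J*R(-3, B(-5, 4)) = 144*4 = 576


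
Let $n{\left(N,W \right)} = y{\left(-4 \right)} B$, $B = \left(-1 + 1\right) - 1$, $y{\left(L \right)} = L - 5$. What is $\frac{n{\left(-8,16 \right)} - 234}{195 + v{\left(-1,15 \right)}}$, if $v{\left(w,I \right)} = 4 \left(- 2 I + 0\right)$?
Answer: $-3$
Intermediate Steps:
$y{\left(L \right)} = -5 + L$ ($y{\left(L \right)} = L - 5 = -5 + L$)
$v{\left(w,I \right)} = - 8 I$ ($v{\left(w,I \right)} = 4 \left(- 2 I\right) = - 8 I$)
$B = -1$ ($B = 0 - 1 = -1$)
$n{\left(N,W \right)} = 9$ ($n{\left(N,W \right)} = \left(-5 - 4\right) \left(-1\right) = \left(-9\right) \left(-1\right) = 9$)
$\frac{n{\left(-8,16 \right)} - 234}{195 + v{\left(-1,15 \right)}} = \frac{9 - 234}{195 - 120} = - \frac{225}{195 - 120} = - \frac{225}{75} = \left(-225\right) \frac{1}{75} = -3$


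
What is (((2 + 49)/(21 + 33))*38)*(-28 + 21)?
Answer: -2261/9 ≈ -251.22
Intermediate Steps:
(((2 + 49)/(21 + 33))*38)*(-28 + 21) = ((51/54)*38)*(-7) = ((51*(1/54))*38)*(-7) = ((17/18)*38)*(-7) = (323/9)*(-7) = -2261/9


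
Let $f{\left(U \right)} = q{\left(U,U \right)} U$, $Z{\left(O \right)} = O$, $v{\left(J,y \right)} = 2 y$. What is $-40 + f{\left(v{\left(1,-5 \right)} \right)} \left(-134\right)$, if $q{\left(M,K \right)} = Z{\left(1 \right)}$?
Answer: $1300$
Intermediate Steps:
$q{\left(M,K \right)} = 1$
$f{\left(U \right)} = U$ ($f{\left(U \right)} = 1 U = U$)
$-40 + f{\left(v{\left(1,-5 \right)} \right)} \left(-134\right) = -40 + 2 \left(-5\right) \left(-134\right) = -40 - -1340 = -40 + 1340 = 1300$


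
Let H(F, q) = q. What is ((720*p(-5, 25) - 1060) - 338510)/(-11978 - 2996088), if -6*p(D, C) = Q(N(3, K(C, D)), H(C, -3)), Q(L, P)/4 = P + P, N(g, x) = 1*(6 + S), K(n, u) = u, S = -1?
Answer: 168345/1504033 ≈ 0.11193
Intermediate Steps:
N(g, x) = 5 (N(g, x) = 1*(6 - 1) = 1*5 = 5)
Q(L, P) = 8*P (Q(L, P) = 4*(P + P) = 4*(2*P) = 8*P)
p(D, C) = 4 (p(D, C) = -4*(-3)/3 = -1/6*(-24) = 4)
((720*p(-5, 25) - 1060) - 338510)/(-11978 - 2996088) = ((720*4 - 1060) - 338510)/(-11978 - 2996088) = ((2880 - 1060) - 338510)/(-3008066) = (1820 - 338510)*(-1/3008066) = -336690*(-1/3008066) = 168345/1504033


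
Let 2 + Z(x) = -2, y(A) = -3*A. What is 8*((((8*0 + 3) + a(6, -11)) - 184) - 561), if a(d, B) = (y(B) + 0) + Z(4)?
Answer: -5704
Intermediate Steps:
Z(x) = -4 (Z(x) = -2 - 2 = -4)
a(d, B) = -4 - 3*B (a(d, B) = (-3*B + 0) - 4 = -3*B - 4 = -4 - 3*B)
8*((((8*0 + 3) + a(6, -11)) - 184) - 561) = 8*((((8*0 + 3) + (-4 - 3*(-11))) - 184) - 561) = 8*((((0 + 3) + (-4 + 33)) - 184) - 561) = 8*(((3 + 29) - 184) - 561) = 8*((32 - 184) - 561) = 8*(-152 - 561) = 8*(-713) = -5704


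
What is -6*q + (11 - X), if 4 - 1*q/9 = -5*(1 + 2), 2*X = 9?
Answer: -2039/2 ≈ -1019.5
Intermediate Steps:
X = 9/2 (X = (½)*9 = 9/2 ≈ 4.5000)
q = 171 (q = 36 - (-45)*(1 + 2) = 36 - (-45)*3 = 36 - 9*(-15) = 36 + 135 = 171)
-6*q + (11 - X) = -6*171 + (11 - 1*9/2) = -1026 + (11 - 9/2) = -1026 + 13/2 = -2039/2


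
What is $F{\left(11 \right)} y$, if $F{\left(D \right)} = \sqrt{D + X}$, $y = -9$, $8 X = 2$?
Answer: $- \frac{27 \sqrt{5}}{2} \approx -30.187$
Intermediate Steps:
$X = \frac{1}{4}$ ($X = \frac{1}{8} \cdot 2 = \frac{1}{4} \approx 0.25$)
$F{\left(D \right)} = \sqrt{\frac{1}{4} + D}$ ($F{\left(D \right)} = \sqrt{D + \frac{1}{4}} = \sqrt{\frac{1}{4} + D}$)
$F{\left(11 \right)} y = \frac{\sqrt{1 + 4 \cdot 11}}{2} \left(-9\right) = \frac{\sqrt{1 + 44}}{2} \left(-9\right) = \frac{\sqrt{45}}{2} \left(-9\right) = \frac{3 \sqrt{5}}{2} \left(-9\right) = - \frac{27 \sqrt{5}}{2}$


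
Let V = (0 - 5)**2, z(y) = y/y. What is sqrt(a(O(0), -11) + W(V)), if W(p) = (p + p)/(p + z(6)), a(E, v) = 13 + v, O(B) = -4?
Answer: sqrt(663)/13 ≈ 1.9807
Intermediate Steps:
z(y) = 1
V = 25 (V = (-5)**2 = 25)
W(p) = 2*p/(1 + p) (W(p) = (p + p)/(p + 1) = (2*p)/(1 + p) = 2*p/(1 + p))
sqrt(a(O(0), -11) + W(V)) = sqrt((13 - 11) + 2*25/(1 + 25)) = sqrt(2 + 2*25/26) = sqrt(2 + 2*25*(1/26)) = sqrt(2 + 25/13) = sqrt(51/13) = sqrt(663)/13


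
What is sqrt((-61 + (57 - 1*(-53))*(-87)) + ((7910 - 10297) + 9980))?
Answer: I*sqrt(2038) ≈ 45.144*I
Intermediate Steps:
sqrt((-61 + (57 - 1*(-53))*(-87)) + ((7910 - 10297) + 9980)) = sqrt((-61 + (57 + 53)*(-87)) + (-2387 + 9980)) = sqrt((-61 + 110*(-87)) + 7593) = sqrt((-61 - 9570) + 7593) = sqrt(-9631 + 7593) = sqrt(-2038) = I*sqrt(2038)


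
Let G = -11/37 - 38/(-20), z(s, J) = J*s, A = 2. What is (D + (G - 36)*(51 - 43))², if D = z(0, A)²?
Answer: 2591624464/34225 ≈ 75723.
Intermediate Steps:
G = 593/370 (G = -11*1/37 - 38*(-1/20) = -11/37 + 19/10 = 593/370 ≈ 1.6027)
D = 0 (D = (2*0)² = 0² = 0)
(D + (G - 36)*(51 - 43))² = (0 + (593/370 - 36)*(51 - 43))² = (0 - 12727/370*8)² = (0 - 50908/185)² = (-50908/185)² = 2591624464/34225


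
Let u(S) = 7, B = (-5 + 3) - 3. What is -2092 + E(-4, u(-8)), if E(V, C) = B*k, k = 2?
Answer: -2102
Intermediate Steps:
B = -5 (B = -2 - 3 = -5)
E(V, C) = -10 (E(V, C) = -5*2 = -10)
-2092 + E(-4, u(-8)) = -2092 - 10 = -2102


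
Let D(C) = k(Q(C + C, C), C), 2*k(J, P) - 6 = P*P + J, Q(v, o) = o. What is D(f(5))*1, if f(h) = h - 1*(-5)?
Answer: 58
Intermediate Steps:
f(h) = 5 + h (f(h) = h + 5 = 5 + h)
k(J, P) = 3 + J/2 + P²/2 (k(J, P) = 3 + (P*P + J)/2 = 3 + (P² + J)/2 = 3 + (J + P²)/2 = 3 + (J/2 + P²/2) = 3 + J/2 + P²/2)
D(C) = 3 + C/2 + C²/2
D(f(5))*1 = (3 + (5 + 5)/2 + (5 + 5)²/2)*1 = (3 + (½)*10 + (½)*10²)*1 = (3 + 5 + (½)*100)*1 = (3 + 5 + 50)*1 = 58*1 = 58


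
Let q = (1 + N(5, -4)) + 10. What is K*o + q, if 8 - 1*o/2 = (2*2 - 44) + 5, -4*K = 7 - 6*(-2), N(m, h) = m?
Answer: -785/2 ≈ -392.50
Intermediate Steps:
K = -19/4 (K = -(7 - 6*(-2))/4 = -(7 + 12)/4 = -1/4*19 = -19/4 ≈ -4.7500)
q = 16 (q = (1 + 5) + 10 = 6 + 10 = 16)
o = 86 (o = 16 - 2*((2*2 - 44) + 5) = 16 - 2*((4 - 44) + 5) = 16 - 2*(-40 + 5) = 16 - 2*(-35) = 16 + 70 = 86)
K*o + q = -19/4*86 + 16 = -817/2 + 16 = -785/2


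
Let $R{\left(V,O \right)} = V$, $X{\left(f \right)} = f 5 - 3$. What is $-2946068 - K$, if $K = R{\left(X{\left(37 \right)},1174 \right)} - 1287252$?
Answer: $-1658998$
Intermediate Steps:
$X{\left(f \right)} = -3 + 5 f$ ($X{\left(f \right)} = 5 f - 3 = -3 + 5 f$)
$K = -1287070$ ($K = \left(-3 + 5 \cdot 37\right) - 1287252 = \left(-3 + 185\right) - 1287252 = 182 - 1287252 = -1287070$)
$-2946068 - K = -2946068 - -1287070 = -2946068 + 1287070 = -1658998$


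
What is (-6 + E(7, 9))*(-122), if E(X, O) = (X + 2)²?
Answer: -9150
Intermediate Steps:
E(X, O) = (2 + X)²
(-6 + E(7, 9))*(-122) = (-6 + (2 + 7)²)*(-122) = (-6 + 9²)*(-122) = (-6 + 81)*(-122) = 75*(-122) = -9150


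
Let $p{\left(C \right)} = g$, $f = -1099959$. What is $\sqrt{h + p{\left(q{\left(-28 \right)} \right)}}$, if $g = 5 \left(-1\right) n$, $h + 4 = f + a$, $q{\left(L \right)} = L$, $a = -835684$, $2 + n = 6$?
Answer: $i \sqrt{1935667} \approx 1391.3 i$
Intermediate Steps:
$n = 4$ ($n = -2 + 6 = 4$)
$h = -1935647$ ($h = -4 - 1935643 = -1935647$)
$g = -20$ ($g = 5 \left(-1\right) 4 = \left(-5\right) 4 = -20$)
$p{\left(C \right)} = -20$
$\sqrt{h + p{\left(q{\left(-28 \right)} \right)}} = \sqrt{-1935647 - 20} = \sqrt{-1935667} = i \sqrt{1935667}$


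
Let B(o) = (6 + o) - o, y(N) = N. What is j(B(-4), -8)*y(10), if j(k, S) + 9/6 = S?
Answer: -95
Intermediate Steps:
B(o) = 6
j(k, S) = -3/2 + S
j(B(-4), -8)*y(10) = (-3/2 - 8)*10 = -19/2*10 = -95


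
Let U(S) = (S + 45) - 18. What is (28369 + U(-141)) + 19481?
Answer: 47736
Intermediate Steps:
U(S) = 27 + S (U(S) = (45 + S) - 18 = 27 + S)
(28369 + U(-141)) + 19481 = (28369 + (27 - 141)) + 19481 = (28369 - 114) + 19481 = 28255 + 19481 = 47736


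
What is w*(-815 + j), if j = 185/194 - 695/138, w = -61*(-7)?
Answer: -2340865240/6693 ≈ -3.4975e+5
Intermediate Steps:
w = 427
j = -27325/6693 (j = 185*(1/194) - 695*1/138 = 185/194 - 695/138 = -27325/6693 ≈ -4.0826)
w*(-815 + j) = 427*(-815 - 27325/6693) = 427*(-5482120/6693) = -2340865240/6693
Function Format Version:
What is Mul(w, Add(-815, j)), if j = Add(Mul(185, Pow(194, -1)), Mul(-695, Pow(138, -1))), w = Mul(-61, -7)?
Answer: Rational(-2340865240, 6693) ≈ -3.4975e+5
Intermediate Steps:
w = 427
j = Rational(-27325, 6693) (j = Add(Mul(185, Rational(1, 194)), Mul(-695, Rational(1, 138))) = Add(Rational(185, 194), Rational(-695, 138)) = Rational(-27325, 6693) ≈ -4.0826)
Mul(w, Add(-815, j)) = Mul(427, Add(-815, Rational(-27325, 6693))) = Mul(427, Rational(-5482120, 6693)) = Rational(-2340865240, 6693)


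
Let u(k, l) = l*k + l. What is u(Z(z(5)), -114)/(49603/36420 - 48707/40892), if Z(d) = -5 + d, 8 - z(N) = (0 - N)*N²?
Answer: -2737681165980/31807117 ≈ -86071.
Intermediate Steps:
z(N) = 8 + N³ (z(N) = 8 - (0 - N)*N² = 8 - (-N)*N² = 8 - (-1)*N³ = 8 + N³)
u(k, l) = l + k*l (u(k, l) = k*l + l = l + k*l)
u(Z(z(5)), -114)/(49603/36420 - 48707/40892) = (-114*(1 + (-5 + (8 + 5³))))/(49603/36420 - 48707/40892) = (-114*(1 + (-5 + (8 + 125))))/(49603*(1/36420) - 48707*1/40892) = (-114*(1 + (-5 + 133)))/(49603/36420 - 48707/40892) = (-114*(1 + 128))/(31807117/186160830) = -114*129*(186160830/31807117) = -14706*186160830/31807117 = -2737681165980/31807117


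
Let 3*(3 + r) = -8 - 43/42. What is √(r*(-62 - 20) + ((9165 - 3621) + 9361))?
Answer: 2*√1697591/21 ≈ 124.09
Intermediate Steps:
r = -757/126 (r = -3 + (-8 - 43/42)/3 = -3 + (⅓)*(-379/42) = -3 - 379/126 = -757/126 ≈ -6.0079)
√(r*(-62 - 20) + ((9165 - 3621) + 9361)) = √(-757*(-62 - 20)/126 + ((9165 - 3621) + 9361)) = √(-757/126*(-82) + (5544 + 9361)) = √(31037/63 + 14905) = √(970052/63) = 2*√1697591/21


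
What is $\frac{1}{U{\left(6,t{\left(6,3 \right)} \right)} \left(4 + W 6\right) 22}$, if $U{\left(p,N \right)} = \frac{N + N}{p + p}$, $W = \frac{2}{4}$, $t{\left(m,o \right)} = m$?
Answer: $\frac{1}{154} \approx 0.0064935$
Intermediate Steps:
$W = \frac{1}{2}$ ($W = 2 \cdot \frac{1}{4} = \frac{1}{2} \approx 0.5$)
$U{\left(p,N \right)} = \frac{N}{p}$ ($U{\left(p,N \right)} = \frac{2 N}{2 p} = 2 N \frac{1}{2 p} = \frac{N}{p}$)
$\frac{1}{U{\left(6,t{\left(6,3 \right)} \right)} \left(4 + W 6\right) 22} = \frac{1}{\frac{6}{6} \left(4 + \frac{1}{2} \cdot 6\right) 22} = \frac{1}{6 \cdot \frac{1}{6} \left(4 + 3\right) 22} = \frac{1}{1 \cdot 7 \cdot 22} = \frac{1}{7 \cdot 22} = \frac{1}{154}$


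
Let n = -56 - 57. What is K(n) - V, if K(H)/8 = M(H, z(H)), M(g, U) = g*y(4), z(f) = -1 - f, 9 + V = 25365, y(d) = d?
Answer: -28972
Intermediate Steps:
n = -113
V = 25356 (V = -9 + 25365 = 25356)
M(g, U) = 4*g (M(g, U) = g*4 = 4*g)
K(H) = 32*H (K(H) = 8*(4*H) = 32*H)
K(n) - V = 32*(-113) - 1*25356 = -3616 - 25356 = -28972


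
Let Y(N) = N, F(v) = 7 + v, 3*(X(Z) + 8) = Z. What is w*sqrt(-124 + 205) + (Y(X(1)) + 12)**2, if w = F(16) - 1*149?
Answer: -10037/9 ≈ -1115.2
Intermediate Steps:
X(Z) = -8 + Z/3
w = -126 (w = (7 + 16) - 1*149 = 23 - 149 = -126)
w*sqrt(-124 + 205) + (Y(X(1)) + 12)**2 = -126*sqrt(-124 + 205) + ((-8 + (1/3)*1) + 12)**2 = -126*sqrt(81) + ((-8 + 1/3) + 12)**2 = -126*9 + (-23/3 + 12)**2 = -1134 + (13/3)**2 = -1134 + 169/9 = -10037/9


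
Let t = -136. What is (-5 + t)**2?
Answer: 19881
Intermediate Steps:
(-5 + t)**2 = (-5 - 136)**2 = (-141)**2 = 19881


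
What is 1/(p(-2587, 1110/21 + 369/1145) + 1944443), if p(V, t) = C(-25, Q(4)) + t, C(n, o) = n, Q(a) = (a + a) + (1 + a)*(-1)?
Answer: 8015/15584936503 ≈ 5.1428e-7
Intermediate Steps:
Q(a) = -1 + a (Q(a) = 2*a + (-1 - a) = -1 + a)
p(V, t) = -25 + t
1/(p(-2587, 1110/21 + 369/1145) + 1944443) = 1/((-25 + (1110/21 + 369/1145)) + 1944443) = 1/((-25 + (1110*(1/21) + 369*(1/1145))) + 1944443) = 1/((-25 + (370/7 + 369/1145)) + 1944443) = 1/((-25 + 426233/8015) + 1944443) = 1/(225858/8015 + 1944443) = 1/(15584936503/8015) = 8015/15584936503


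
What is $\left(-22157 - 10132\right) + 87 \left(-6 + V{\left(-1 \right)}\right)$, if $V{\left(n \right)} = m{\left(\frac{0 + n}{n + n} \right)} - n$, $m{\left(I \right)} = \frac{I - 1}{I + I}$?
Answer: $- \frac{65535}{2} \approx -32768.0$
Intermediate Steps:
$m{\left(I \right)} = \frac{-1 + I}{2 I}$
$V{\left(n \right)} = - \frac{1}{2} - n$ ($V{\left(n \right)} = \frac{-1 + \frac{0 + n}{n + n}}{2 \frac{0 + n}{n + n}} - n = \frac{-1 + \frac{n}{2 n}}{2 \frac{n}{2 n}} - n = \frac{-1 + n \frac{1}{2 n}}{2 n \frac{1}{2 n}} - n = \frac{\frac{1}{\frac{1}{2}} \left(-1 + \frac{1}{2}\right)}{2} - n = \frac{1}{2} \cdot 2 \left(- \frac{1}{2}\right) - n = - \frac{1}{2} - n$)
$\left(-22157 - 10132\right) + 87 \left(-6 + V{\left(-1 \right)}\right) = \left(-22157 - 10132\right) + 87 \left(-6 - - \frac{1}{2}\right) = -32289 + 87 \left(-6 + \left(- \frac{1}{2} + 1\right)\right) = -32289 + 87 \left(-6 + \frac{1}{2}\right) = -32289 + 87 \left(- \frac{11}{2}\right) = -32289 - \frac{957}{2} = - \frac{65535}{2}$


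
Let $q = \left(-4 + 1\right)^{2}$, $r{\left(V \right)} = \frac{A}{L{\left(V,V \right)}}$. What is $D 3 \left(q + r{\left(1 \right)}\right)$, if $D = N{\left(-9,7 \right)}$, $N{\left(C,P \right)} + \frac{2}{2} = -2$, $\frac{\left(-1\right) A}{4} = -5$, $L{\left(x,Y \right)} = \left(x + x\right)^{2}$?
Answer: $-126$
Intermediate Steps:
$L{\left(x,Y \right)} = 4 x^{2}$ ($L{\left(x,Y \right)} = \left(2 x\right)^{2} = 4 x^{2}$)
$A = 20$ ($A = \left(-4\right) \left(-5\right) = 20$)
$N{\left(C,P \right)} = -3$ ($N{\left(C,P \right)} = -1 - 2 = -3$)
$D = -3$
$r{\left(V \right)} = \frac{5}{V^{2}}$ ($r{\left(V \right)} = \frac{20}{4 V^{2}} = 20 \frac{1}{4 V^{2}} = \frac{5}{V^{2}}$)
$q = 9$ ($q = \left(-3\right)^{2} = 9$)
$D 3 \left(q + r{\left(1 \right)}\right) = - 3 \cdot 3 \left(9 + 5 \cdot 1^{-2}\right) = - 3 \cdot 3 \left(9 + 5 \cdot 1\right) = - 3 \cdot 3 \left(9 + 5\right) = - 3 \cdot 3 \cdot 14 = \left(-3\right) 42 = -126$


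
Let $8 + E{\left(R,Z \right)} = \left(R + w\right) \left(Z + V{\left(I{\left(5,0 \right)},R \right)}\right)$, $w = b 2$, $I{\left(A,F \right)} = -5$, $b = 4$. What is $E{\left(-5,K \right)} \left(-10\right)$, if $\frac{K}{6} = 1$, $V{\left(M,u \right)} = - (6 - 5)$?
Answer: $-70$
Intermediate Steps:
$V{\left(M,u \right)} = -1$ ($V{\left(M,u \right)} = \left(-1\right) 1 = -1$)
$K = 6$ ($K = 6 \cdot 1 = 6$)
$w = 8$ ($w = 4 \cdot 2 = 8$)
$E{\left(R,Z \right)} = -8 + \left(-1 + Z\right) \left(8 + R\right)$ ($E{\left(R,Z \right)} = -8 + \left(R + 8\right) \left(Z - 1\right) = -8 + \left(8 + R\right) \left(-1 + Z\right) = -8 + \left(-1 + Z\right) \left(8 + R\right)$)
$E{\left(-5,K \right)} \left(-10\right) = \left(-16 - -5 + 8 \cdot 6 - 30\right) \left(-10\right) = \left(-16 + 5 + 48 - 30\right) \left(-10\right) = 7 \left(-10\right) = -70$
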